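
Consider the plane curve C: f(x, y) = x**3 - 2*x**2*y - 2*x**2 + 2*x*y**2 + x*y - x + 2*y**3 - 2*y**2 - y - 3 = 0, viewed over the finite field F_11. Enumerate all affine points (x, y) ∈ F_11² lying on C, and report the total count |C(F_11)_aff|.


Affine F_11-points: {(3, 8), (5, 3), (7, 3), (7, 4), (7, 9), (8, 6), (8, 10), (10, 1)}; count = 8.

For each of the 121 pairs (x, y) ∈ F_11², evaluate f(x, y) mod 11. Record the zeros.
  x = 0: [0↦8, 1↦7, 2↦3, 3↦8, 4↦1, 5↦5, 6↦10, 7↦6, 8↦5, 9↦8, 10↦5]  zeros at y ∈ ∅
  x = 1: [0↦6, 1↦6, 2↦7, 3↦10, 4↦5, 5↦4, 6↦8, 7↦7, 8↦2, 9↦5, 10↦6]  zeros at y ∈ ∅
  x = 2: [0↦6, 1↦3, 2↦5, 3↦2, 4↦6, 5↦7, 6↦6, 7↦4, 8↦2, 9↦1, 10↦2]  zeros at y ∈ ∅
  x = 3: [0↦3, 1↦4, 2↦3, 3↦1, 4↦10, 5↦9, 6↦10, 7↦3, 8↦0, 9↦2, 10↦10]  zeros at y ∈ {8}
  x = 4: [0↦3, 1↦4, 2↦7, 3↦2, 4↦1, 5↦5, 6↦4, 7↦10, 8↦2, 9↦3, 10↦3]  zeros at y ∈ ∅
  x = 5: [0↦1, 1↦9, 2↦1, 3↦0, 4↦7, 5↦1, 6↦5, 7↦9, 8↦3, 9↦10, 10↦9]  zeros at y ∈ {3}
  x = 6: [0↦3, 1↦3, 2↦2, 3↦1, 4↦1, 5↦3, 6↦8, 7↦6, 8↦9, 9↦7, 10↦1]  zeros at y ∈ ∅
  x = 7: [0↦4, 1↦3, 2↦5, 3↦0, 4↦0, 5↦6, 6↦8, 7↦7, 8↦4, 9↦0, 10↦7]  zeros at y ∈ {3, 4, 9}
  x = 8: [0↦10, 1↦4, 2↦5, 3↦3, 4↦10, 5↦5, 6↦0, 7↦7, 8↦5, 9↦6, 10↦0]  zeros at y ∈ {6, 10}
  x = 9: [0↦5, 1↦1, 2↦8, 3↦5, 4↦4, 5↦6, 6↦1, 7↦1, 8↦7, 9↦9, 10↦8]  zeros at y ∈ ∅
  x = 10: [0↦6, 1↦0, 2↦9, 3↦1, 4↦10, 5↦4, 6↦6, 7↦6, 8↦5, 9↦4, 10↦4]  zeros at y ∈ {1}
Collecting zeros: affine points = {(3, 8), (5, 3), (7, 3), (7, 4), (7, 9), (8, 6), (8, 10), (10, 1)}.
Total count |C(F_11)_aff| = 8.


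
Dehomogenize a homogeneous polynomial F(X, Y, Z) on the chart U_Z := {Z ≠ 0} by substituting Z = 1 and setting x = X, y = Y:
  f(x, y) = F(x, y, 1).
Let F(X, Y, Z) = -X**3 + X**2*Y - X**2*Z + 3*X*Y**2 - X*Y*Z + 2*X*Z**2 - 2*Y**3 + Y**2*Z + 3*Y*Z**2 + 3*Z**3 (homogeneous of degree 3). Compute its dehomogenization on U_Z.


f(x, y) = -x**3 + x**2*y - x**2 + 3*x*y**2 - x*y + 2*x - 2*y**3 + y**2 + 3*y + 3

On U_Z we set Z = 1. Each monomial c·X^i·Y^j·Z^k in F becomes c·x^i·y^j·1^k = c·x^i·y^j.
Substituting Z = 1: F(X, Y, 1) = -x**3 + x**2*y - x**2 + 3*x*y**2 - x*y + 2*x - 2*y**3 + y**2 + 3*y + 3.
Note: deg(f) ≤ deg(F) = 3; strict inequality happens when F is divisible by Z (lost terms).


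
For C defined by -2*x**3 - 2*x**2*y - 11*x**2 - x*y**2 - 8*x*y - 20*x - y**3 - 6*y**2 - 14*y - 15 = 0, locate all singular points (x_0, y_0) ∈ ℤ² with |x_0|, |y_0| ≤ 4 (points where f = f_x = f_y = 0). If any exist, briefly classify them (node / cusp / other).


Singular points: {(-1, -2)}; classification: node.

Compute partial derivatives:
  f_x = -6*x**2 - 4*x*y - 22*x - y**2 - 8*y - 20.
  f_y = -2*x**2 - 2*x*y - 8*x - 3*y**2 - 12*y - 14.
Scan x_0 ∈ {−4, ..., 4}. For each x_0, f_y(x_0, y) is a polynomial in y; find its integer roots y ∈ {−4, ..., 4}, then test f_x and f at those candidates.
  x = -4: f_y(-4, y) = -3*y**2 - 4*y - 14; no integer root y with |y| ≤ 4.
  x = -3: f_y(-3, y) = -3*y**2 - 6*y - 8; no integer root y with |y| ≤ 4.
  x = -2: f_y(-2, y) = -3*y**2 - 8*y - 6; no integer root y with |y| ≤ 4.
  x = -1: f_y(-1, y) = -3*y**2 - 10*y - 8; vanishes at y ∈ {-2}. (-1, -2): f_x = 0, f = 0 — SINGULAR.
  x = 0: f_y(0, y) = -3*y**2 - 12*y - 14; no integer root y with |y| ≤ 4.
  x = 1: f_y(1, y) = -3*y**2 - 14*y - 24; no integer root y with |y| ≤ 4.
  x = 2: f_y(2, y) = -3*y**2 - 16*y - 38; no integer root y with |y| ≤ 4.
  x = 3: f_y(3, y) = -3*y**2 - 18*y - 56; no integer root y with |y| ≤ 4.
  x = 4: f_y(4, y) = -3*y**2 - 20*y - 78; no integer root y with |y| ≤ 4.
Only singular point on the grid: (-1, -2).
Classify: substitute x = -1 + u, y = -2 + v and expand: f = -2*u**3 - 2*u**2*v - u**2 - u*v**2 - v**3 + v**2.
No constant or linear terms (consistent with a singular point). Quadratic part: -u**2 + v**2. Cubic part: -2*u**3 - 2*u**2*v - u*v**2 - v**3.
The quadratic part v**2 - u**2 = (v − u)(v + u) splits into two distinct linear factors, so there are two distinct tangent lines y − -2 = ±(x − -1) — this is a node (ordinary double point).
Classification: node.


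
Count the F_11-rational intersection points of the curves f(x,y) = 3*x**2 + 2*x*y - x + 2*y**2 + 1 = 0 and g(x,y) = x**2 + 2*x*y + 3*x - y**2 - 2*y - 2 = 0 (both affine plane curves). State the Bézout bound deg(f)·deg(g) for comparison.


Common zeros: {(2, 9)}; count = 1; Bézout bound = 4.

deg(f) = 2, deg(g) = 2, so Bézout bound = 4.
Scan x ∈ F_11. For each x, list the y ∈ F_11 with f(x, y) ≡ 0 and those with g(x, y) ≡ 0 (mod 11); the common zeros in that column are the intersection.
  x = 0: f ≡ 0 at y ∈ {4, 7}; g ≡ 0 at y ∈ ∅; common: ∅.
  x = 1: f ≡ 0 at y ∈ ∅; g ≡ 0 at y ∈ ∅; common: ∅.
  x = 2: f ≡ 0 at y ∈ {0, 9}; g ≡ 0 at y ∈ {4, 9}; common: {9}.
  x = 3: f ≡ 0 at y ∈ {1, 7}; g ≡ 0 at y ∈ {5, 10}; common: ∅.
  x = 4: f ≡ 0 at y ∈ {1, 6}; g ≡ 0 at y ∈ ∅; common: ∅.
  x = 5: f ≡ 0 at y ∈ {2, 4}; g ≡ 0 at y ∈ ∅; common: ∅.
  x = 6: f ≡ 0 at y ∈ ∅; g ≡ 0 at y ∈ {5}; common: ∅.
  x = 7: f ≡ 0 at y ∈ {6, 9}; g ≡ 0 at y ∈ {2, 10}; common: ∅.
  x = 8: f ≡ 0 at y ∈ ∅; g ≡ 0 at y ∈ {1, 2}; common: ∅.
  x = 9: f ≡ 0 at y ∈ ∅; g ≡ 0 at y ∈ {1, 4}; common: ∅.
  x = 10: f ≡ 0 at y ∈ ∅; g ≡ 0 at y ∈ {9}; common: ∅.
Collecting: common zeros = {(2, 9)}, so the count is 1.
Comparison with the Bézout bound: 1 ≤ 4 = deg(f)·deg(g), as expected for curves with no common component (the affine F_11-count falls short of the bound because intersections may lie at infinity, over extension fields, or carry multiplicity).


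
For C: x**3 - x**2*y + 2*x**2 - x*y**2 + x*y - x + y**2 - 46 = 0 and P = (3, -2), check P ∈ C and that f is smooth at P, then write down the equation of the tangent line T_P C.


Tangent line at P: 44*x + 2*y - 128 = 0.

Step 1: f(3, -2) = 0, so P lies on C.
Step 2: partial derivatives
  f_x(x, y) = 3*x**2 - 2*x*y + 4*x - y**2 + y - 1, f_y(x, y) = -x**2 - 2*x*y + x + 2*y.
  f_x(P) = 44, f_y(P) = 2 (gradient nonzero, so P is smooth).
Step 3: tangent line at P: 44·(x − 3) + 2·(y − -2) = 0.
Expanding: 44*x + 2*y - 128 = 0.


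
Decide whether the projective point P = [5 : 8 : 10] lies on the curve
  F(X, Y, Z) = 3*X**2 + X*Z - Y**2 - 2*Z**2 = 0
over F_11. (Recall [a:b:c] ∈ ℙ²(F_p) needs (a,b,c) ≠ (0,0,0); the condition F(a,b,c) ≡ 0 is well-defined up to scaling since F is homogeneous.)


F(5,8,10) ≡ 4 (mod 11); P is NOT on the curve.

Evaluate F(5, 8, 10) term-by-term (mod 11).
  3*X**2 ↦ 3·25·1·1 = 75
  X*Z ↦ 1·5·1·10 = 50
  -Y**2 ↦ -1·1·64·1 = -64
  -2*Z**2 ↦ -2·1·1·100 = -200
Sum: F(5, 8, 10) = (75) + (50) + (-64) + (-200) = -139.
Reducing mod 11: -139 ≡ 4 (mod 11).
Since F(a, b, c) ≡ 4 ≠ 0 (mod 11), P does NOT lie on the curve.


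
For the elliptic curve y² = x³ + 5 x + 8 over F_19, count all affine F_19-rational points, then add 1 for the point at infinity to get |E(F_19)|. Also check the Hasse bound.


Affine points = {(2, 8), (2, 11), (4, 4), (4, 15), (5, 5), (5, 14), (6, 8), (6, 11), (7, 5), (7, 14), (8, 3), (8, 16), (11, 8), (11, 11), (13, 3), (13, 16), (15, 0), (16, 2), (16, 17), (17, 3), (17, 16)}; affine count = 21; |E(F_19)| = 22.

Discriminant check: Δ ∝ 4a³ + 27b² = 4·5³ + 27·8² = 4·125 + 27·64 ≡ 5 (mod 19). Nonzero ⇒ E is nonsingular.
For each x ∈ F_19, compute rhs = x³ + 5·x + 8 mod 19, then count y ∈ F_19 with y² ≡ rhs.
  x = 0: rhs = 8, matching y values: none (0 points).
  x = 1: rhs = 14, matching y values: none (0 points).
  x = 2: rhs = 7, matching y values: 8, 11 (2 points).
  x = 3: rhs = 12, matching y values: none (0 points).
  x = 4: rhs = 16, matching y values: 4, 15 (2 points).
  x = 5: rhs = 6, matching y values: 5, 14 (2 points).
  x = 6: rhs = 7, matching y values: 8, 11 (2 points).
  x = 7: rhs = 6, matching y values: 5, 14 (2 points).
  x = 8: rhs = 9, matching y values: 3, 16 (2 points).
  x = 9: rhs = 3, matching y values: none (0 points).
  x = 10: rhs = 13, matching y values: none (0 points).
  x = 11: rhs = 7, matching y values: 8, 11 (2 points).
  x = 12: rhs = 10, matching y values: none (0 points).
  x = 13: rhs = 9, matching y values: 3, 16 (2 points).
  x = 14: rhs = 10, matching y values: none (0 points).
  x = 15: rhs = 0, matching y values: 0 (1 points).
  x = 16: rhs = 4, matching y values: 2, 17 (2 points).
  x = 17: rhs = 9, matching y values: 3, 16 (2 points).
  x = 18: rhs = 2, matching y values: none (0 points).
Total affine count: 21.
Full point count |E(F_19)| = 21 + 1 = 22.
Hasse bound: |22 − (19+1)| = |2| = 2 ≤ 2√19 ≈ 8.7178 ✓.


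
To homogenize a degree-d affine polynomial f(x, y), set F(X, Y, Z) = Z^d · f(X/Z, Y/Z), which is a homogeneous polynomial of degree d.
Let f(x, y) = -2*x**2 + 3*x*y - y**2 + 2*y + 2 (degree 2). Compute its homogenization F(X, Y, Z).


F(X, Y, Z) = -2*X**2 + 3*X*Y - Y**2 + 2*Y*Z + 2*Z**2

deg(f) = 2.
Substitute x = X/Z, y = Y/Z into f, then multiply by Z^2.
  monomial -2·x^2·y^0 ↦ -2·X^2·Y^0·Z^0.
  monomial 3·x^1·y^1 ↦ 3·X^1·Y^1·Z^0.
  monomial -1·x^0·y^2 ↦ -1·X^0·Y^2·Z^0.
  monomial 2·x^0·y^1 ↦ 2·X^0·Y^1·Z^1.
  monomial 2·x^0·y^0 ↦ 2·X^0·Y^0·Z^2.
Collecting: F(X, Y, Z) = -2*X**2 + 3*X*Y - Y**2 + 2*Y*Z + 2*Z**2.


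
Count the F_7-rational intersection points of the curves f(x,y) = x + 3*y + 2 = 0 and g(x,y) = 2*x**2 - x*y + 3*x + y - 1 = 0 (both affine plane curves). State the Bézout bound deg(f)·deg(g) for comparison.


Common zeros: {(4, 5)}; count = 1; Bézout bound = 2.

deg(f) = 1, deg(g) = 2, so Bézout bound = 2.
Scan x ∈ F_7. For each x, list the y ∈ F_7 with f(x, y) ≡ 0 and those with g(x, y) ≡ 0 (mod 7); the common zeros in that column are the intersection.
  x = 0: f ≡ 0 at y ∈ {4}; g ≡ 0 at y ∈ {1}; common: ∅.
  x = 1: f ≡ 0 at y ∈ {6}; g ≡ 0 at y ∈ ∅; common: ∅.
  x = 2: f ≡ 0 at y ∈ {1}; g ≡ 0 at y ∈ {6}; common: ∅.
  x = 3: f ≡ 0 at y ∈ {3}; g ≡ 0 at y ∈ {6}; common: ∅.
  x = 4: f ≡ 0 at y ∈ {5}; g ≡ 0 at y ∈ {5}; common: {5}.
  x = 5: f ≡ 0 at y ∈ {0}; g ≡ 0 at y ∈ {2}; common: ∅.
  x = 6: f ≡ 0 at y ∈ {2}; g ≡ 0 at y ∈ {1}; common: ∅.
Collecting: common zeros = {(4, 5)}, so the count is 1.
Comparison with the Bézout bound: 1 ≤ 2 = deg(f)·deg(g), as expected for curves with no common component (the affine F_7-count falls short of the bound because intersections may lie at infinity, over extension fields, or carry multiplicity).


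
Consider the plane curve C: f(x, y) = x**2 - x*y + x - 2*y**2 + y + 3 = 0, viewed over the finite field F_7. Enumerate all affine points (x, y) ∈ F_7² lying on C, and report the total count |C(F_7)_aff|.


Affine F_7-points: {(0, 5), (0, 6), (4, 4), (4, 5), (5, 6), (6, 4)}; count = 6.

For each of the 49 pairs (x, y) ∈ F_7², evaluate f(x, y) mod 7. Record the zeros.
  x = 0: [0↦3, 1↦2, 2↦4, 3↦2, 4↦3, 5↦0, 6↦0]  zeros at y ∈ {5, 6}
  x = 1: [0↦5, 1↦3, 2↦4, 3↦1, 4↦1, 5↦4, 6↦3]  zeros at y ∈ ∅
  x = 2: [0↦2, 1↦6, 2↦6, 3↦2, 4↦1, 5↦3, 6↦1]  zeros at y ∈ ∅
  x = 3: [0↦1, 1↦4, 2↦3, 3↦5, 4↦3, 5↦4, 6↦1]  zeros at y ∈ ∅
  x = 4: [0↦2, 1↦4, 2↦2, 3↦3, 4↦0, 5↦0, 6↦3]  zeros at y ∈ {4, 5}
  x = 5: [0↦5, 1↦6, 2↦3, 3↦3, 4↦6, 5↦5, 6↦0]  zeros at y ∈ {6}
  x = 6: [0↦3, 1↦3, 2↦6, 3↦5, 4↦0, 5↦5, 6↦6]  zeros at y ∈ {4}
Collecting zeros: affine points = {(0, 5), (0, 6), (4, 4), (4, 5), (5, 6), (6, 4)}.
Total count |C(F_7)_aff| = 6.


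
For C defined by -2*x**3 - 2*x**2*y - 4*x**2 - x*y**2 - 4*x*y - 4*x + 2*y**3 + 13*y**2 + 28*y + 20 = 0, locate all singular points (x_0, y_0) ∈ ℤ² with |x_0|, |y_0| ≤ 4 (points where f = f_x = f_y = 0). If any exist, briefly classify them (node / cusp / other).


Singular points: {(0, -2)}; classification: cusp.

Compute partial derivatives:
  f_x = -6*x**2 - 4*x*y - 8*x - y**2 - 4*y - 4.
  f_y = -2*x**2 - 2*x*y - 4*x + 6*y**2 + 26*y + 28.
Scan x_0 ∈ {−4, ..., 4}. For each x_0, f_y(x_0, y) is a polynomial in y; find its integer roots y ∈ {−4, ..., 4}, then test f_x and f at those candidates.
  x = -4: f_y(-4, y) = 6*y**2 + 34*y + 12; no integer root y with |y| ≤ 4.
  x = -3: f_y(-3, y) = 6*y**2 + 32*y + 22; no integer root y with |y| ≤ 4.
  x = -2: f_y(-2, y) = 6*y**2 + 30*y + 28; no integer root y with |y| ≤ 4.
  x = -1: f_y(-1, y) = 6*y**2 + 28*y + 30; vanishes at y ∈ {-3}. (-1, -3): f_x = -11 ≠ 0.
  x = 0: f_y(0, y) = 6*y**2 + 26*y + 28; vanishes at y ∈ {-2}. (0, -2): f_x = 0, f = 0 — SINGULAR.
  x = 1: f_y(1, y) = 6*y**2 + 24*y + 22; no integer root y with |y| ≤ 4.
  x = 2: f_y(2, y) = 6*y**2 + 22*y + 12; vanishes at y ∈ {-3}. (2, -3): f_x = -17 ≠ 0.
  x = 3: f_y(3, y) = 6*y**2 + 20*y - 2; no integer root y with |y| ≤ 4.
  x = 4: f_y(4, y) = 6*y**2 + 18*y - 20; no integer root y with |y| ≤ 4.
Only singular point on the grid: (0, -2).
Classify: substitute x = 0 + u, y = -2 + v and expand: f = -2*u**3 - 2*u**2*v - u*v**2 + 2*v**3 + v**2.
No constant or linear terms (consistent with a singular point). Quadratic part: v**2. Cubic part: -2*u**3 - 2*u**2*v - u*v**2 + 2*v**3.
The quadratic part v**2 is a perfect square, so there is a single (double) tangent line v = 0, i.e. y = -2. Restricting the cubic part to that line (v = 0) leaves -2*u**3 ≠ 0, so f is not divisible by v and the branch is v² ≈ 2*u**3 to lowest order — this is a cusp.
Classification: cusp.


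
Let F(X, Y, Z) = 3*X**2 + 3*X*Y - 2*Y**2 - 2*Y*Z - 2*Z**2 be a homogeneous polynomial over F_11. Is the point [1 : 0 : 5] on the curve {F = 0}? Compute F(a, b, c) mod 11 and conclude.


F(1,0,5) ≡ 8 (mod 11); P is NOT on the curve.

Evaluate F(1, 0, 5) term-by-term (mod 11).
  3*X**2 ↦ 3·1·1·1 = 3
  3*X*Y ↦ 3·1·0·1 = 0
  -2*Y**2 ↦ -2·1·0·1 = 0
  -2*Y*Z ↦ -2·1·0·5 = 0
  -2*Z**2 ↦ -2·1·1·25 = -50
Sum: F(1, 0, 5) = (3) + (0) + (0) + (0) + (-50) = -47.
Reducing mod 11: -47 ≡ 8 (mod 11).
Since F(a, b, c) ≡ 8 ≠ 0 (mod 11), P does NOT lie on the curve.


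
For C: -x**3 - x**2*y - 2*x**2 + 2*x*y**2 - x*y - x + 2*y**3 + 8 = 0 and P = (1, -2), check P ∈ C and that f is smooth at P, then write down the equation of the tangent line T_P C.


Tangent line at P: 6*x + 14*y + 22 = 0.

Step 1: f(1, -2) = 0, so P lies on C.
Step 2: partial derivatives
  f_x(x, y) = -3*x**2 - 2*x*y - 4*x + 2*y**2 - y - 1, f_y(x, y) = -x**2 + 4*x*y - x + 6*y**2.
  f_x(P) = 6, f_y(P) = 14 (gradient nonzero, so P is smooth).
Step 3: tangent line at P: 6·(x − 1) + 14·(y − -2) = 0.
Expanding: 6*x + 14*y + 22 = 0.


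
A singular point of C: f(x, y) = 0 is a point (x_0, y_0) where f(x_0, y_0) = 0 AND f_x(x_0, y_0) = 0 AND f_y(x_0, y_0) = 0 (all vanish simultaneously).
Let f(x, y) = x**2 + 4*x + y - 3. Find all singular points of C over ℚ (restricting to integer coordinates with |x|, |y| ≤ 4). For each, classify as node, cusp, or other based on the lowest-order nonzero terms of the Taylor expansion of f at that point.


No singular points in the scanned grid; C is smooth there.

Compute partial derivatives:
  f_x = 2*x + 4.
  f_y = 1.
f_y = 1 is a nonzero constant, so f_y never vanishes: no point (x, y) can satisfy f = f_x = f_y = 0. In particular no (x, y) ∈ {−4, ..., 4}² is singular; the curve is smooth.


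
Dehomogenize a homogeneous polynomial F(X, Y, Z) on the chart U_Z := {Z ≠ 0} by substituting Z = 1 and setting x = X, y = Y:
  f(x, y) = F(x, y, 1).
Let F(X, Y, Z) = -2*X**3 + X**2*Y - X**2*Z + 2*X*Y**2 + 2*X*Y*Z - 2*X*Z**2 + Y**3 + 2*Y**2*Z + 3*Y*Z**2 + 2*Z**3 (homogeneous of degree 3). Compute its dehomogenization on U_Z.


f(x, y) = -2*x**3 + x**2*y - x**2 + 2*x*y**2 + 2*x*y - 2*x + y**3 + 2*y**2 + 3*y + 2

On U_Z we set Z = 1. Each monomial c·X^i·Y^j·Z^k in F becomes c·x^i·y^j·1^k = c·x^i·y^j.
Substituting Z = 1: F(X, Y, 1) = -2*x**3 + x**2*y - x**2 + 2*x*y**2 + 2*x*y - 2*x + y**3 + 2*y**2 + 3*y + 2.
Note: deg(f) ≤ deg(F) = 3; strict inequality happens when F is divisible by Z (lost terms).


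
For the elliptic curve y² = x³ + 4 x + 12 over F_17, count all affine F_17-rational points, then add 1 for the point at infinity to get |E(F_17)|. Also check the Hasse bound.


Affine points = {(1, 0), (3, 0), (5, 2), (5, 15), (7, 3), (7, 14), (10, 7), (10, 10), (13, 0), (15, 8), (15, 9)}; affine count = 11; |E(F_17)| = 12.

Discriminant check: Δ ∝ 4a³ + 27b² = 4·4³ + 27·12² = 4·64 + 27·144 ≡ 13 (mod 17). Nonzero ⇒ E is nonsingular.
For each x ∈ F_17, compute rhs = x³ + 4·x + 12 mod 17, then count y ∈ F_17 with y² ≡ rhs.
  x = 0: rhs = 12, matching y values: none (0 points).
  x = 1: rhs = 0, matching y values: 0 (1 points).
  x = 2: rhs = 11, matching y values: none (0 points).
  x = 3: rhs = 0, matching y values: 0 (1 points).
  x = 4: rhs = 7, matching y values: none (0 points).
  x = 5: rhs = 4, matching y values: 2, 15 (2 points).
  x = 6: rhs = 14, matching y values: none (0 points).
  x = 7: rhs = 9, matching y values: 3, 14 (2 points).
  x = 8: rhs = 12, matching y values: none (0 points).
  x = 9: rhs = 12, matching y values: none (0 points).
  x = 10: rhs = 15, matching y values: 7, 10 (2 points).
  x = 11: rhs = 10, matching y values: none (0 points).
  x = 12: rhs = 3, matching y values: none (0 points).
  x = 13: rhs = 0, matching y values: 0 (1 points).
  x = 14: rhs = 7, matching y values: none (0 points).
  x = 15: rhs = 13, matching y values: 8, 9 (2 points).
  x = 16: rhs = 7, matching y values: none (0 points).
Total affine count: 11.
Full point count |E(F_17)| = 11 + 1 = 12.
Hasse bound: |12 − (17+1)| = |-6| = 6 ≤ 2√17 ≈ 8.2462 ✓.


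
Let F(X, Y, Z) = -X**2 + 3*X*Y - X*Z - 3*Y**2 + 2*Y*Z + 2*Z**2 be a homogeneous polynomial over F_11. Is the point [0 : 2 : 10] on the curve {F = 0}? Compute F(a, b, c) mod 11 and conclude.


F(0,2,10) ≡ 8 (mod 11); P is NOT on the curve.

Evaluate F(0, 2, 10) term-by-term (mod 11).
  -X**2 ↦ -1·0·1·1 = 0
  3*X*Y ↦ 3·0·2·1 = 0
  -X*Z ↦ -1·0·1·10 = 0
  -3*Y**2 ↦ -3·1·4·1 = -12
  2*Y*Z ↦ 2·1·2·10 = 40
  2*Z**2 ↦ 2·1·1·100 = 200
Sum: F(0, 2, 10) = (0) + (0) + (0) + (-12) + (40) + (200) = 228.
Reducing mod 11: 228 ≡ 8 (mod 11).
Since F(a, b, c) ≡ 8 ≠ 0 (mod 11), P does NOT lie on the curve.


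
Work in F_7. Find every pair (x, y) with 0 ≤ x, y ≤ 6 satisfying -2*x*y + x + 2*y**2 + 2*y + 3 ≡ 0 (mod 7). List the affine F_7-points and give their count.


Affine F_7-points: {(0, 1), (0, 5), (4, 0), (4, 3), (5, 2), (6, 6)}; count = 6.

For each of the 49 pairs (x, y) ∈ F_7², evaluate f(x, y) mod 7. Record the zeros.
  x = 0: [0↦3, 1↦0, 2↦1, 3↦6, 4↦1, 5↦0, 6↦3]  zeros at y ∈ {1, 5}
  x = 1: [0↦4, 1↦6, 2↦5, 3↦1, 4↦1, 5↦5, 6↦6]  zeros at y ∈ ∅
  x = 2: [0↦5, 1↦5, 2↦2, 3↦3, 4↦1, 5↦3, 6↦2]  zeros at y ∈ ∅
  x = 3: [0↦6, 1↦4, 2↦6, 3↦5, 4↦1, 5↦1, 6↦5]  zeros at y ∈ ∅
  x = 4: [0↦0, 1↦3, 2↦3, 3↦0, 4↦1, 5↦6, 6↦1]  zeros at y ∈ {0, 3}
  x = 5: [0↦1, 1↦2, 2↦0, 3↦2, 4↦1, 5↦4, 6↦4]  zeros at y ∈ {2}
  x = 6: [0↦2, 1↦1, 2↦4, 3↦4, 4↦1, 5↦2, 6↦0]  zeros at y ∈ {6}
Collecting zeros: affine points = {(0, 1), (0, 5), (4, 0), (4, 3), (5, 2), (6, 6)}.
Total count |C(F_7)_aff| = 6.


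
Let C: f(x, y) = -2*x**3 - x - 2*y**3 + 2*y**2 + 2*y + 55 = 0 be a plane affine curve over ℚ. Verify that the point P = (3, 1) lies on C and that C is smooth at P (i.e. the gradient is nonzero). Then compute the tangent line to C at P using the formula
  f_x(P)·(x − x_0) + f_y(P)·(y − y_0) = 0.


Tangent line at P: 165 - 55*x = 0.

Step 1: f(3, 1) = 0, so P lies on C.
Step 2: partial derivatives
  f_x(x, y) = -6*x**2 - 1, f_y(x, y) = -6*y**2 + 4*y + 2.
  f_x(P) = -55, f_y(P) = 0 (gradient nonzero, so P is smooth).
Step 3: tangent line at P: -55·(x − 3) + 0·(y − 1) = 0.
Expanding: 165 - 55*x = 0.


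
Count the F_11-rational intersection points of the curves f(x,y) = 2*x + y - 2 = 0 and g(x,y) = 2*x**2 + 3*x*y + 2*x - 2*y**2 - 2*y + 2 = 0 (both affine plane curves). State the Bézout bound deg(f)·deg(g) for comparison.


Common zeros: ∅; count = 0; Bézout bound = 2.

deg(f) = 1, deg(g) = 2, so Bézout bound = 2.
Scan x ∈ F_11. For each x, list the y ∈ F_11 with f(x, y) ≡ 0 and those with g(x, y) ≡ 0 (mod 11); the common zeros in that column are the intersection.
  x = 0: f ≡ 0 at y ∈ {2}; g ≡ 0 at y ∈ {3, 7}; common: ∅.
  x = 1: f ≡ 0 at y ∈ {0}; g ≡ 0 at y ∈ {2, 4}; common: ∅.
  x = 2: f ≡ 0 at y ∈ {9}; g ≡ 0 at y ∈ ∅; common: ∅.
  x = 3: f ≡ 0 at y ∈ {7}; g ≡ 0 at y ∈ {4, 5}; common: ∅.
  x = 4: f ≡ 0 at y ∈ {5}; g ≡ 0 at y ∈ ∅; common: ∅.
  x = 5: f ≡ 0 at y ∈ {3}; g ≡ 0 at y ∈ {5, 7}; common: ∅.
  x = 6: f ≡ 0 at y ∈ {1}; g ≡ 0 at y ∈ {2, 6}; common: ∅.
  x = 7: f ≡ 0 at y ∈ {10}; g ≡ 0 at y ∈ ∅; common: ∅.
  x = 8: f ≡ 0 at y ∈ {8}; g ≡ 0 at y ∈ ∅; common: ∅.
  x = 9: f ≡ 0 at y ∈ {6}; g ≡ 0 at y ∈ ∅; common: ∅.
  x = 10: f ≡ 0 at y ∈ {4}; g ≡ 0 at y ∈ ∅; common: ∅.
Collecting: common zeros = ∅, so the count is 0.
Comparison with the Bézout bound: 0 ≤ 2 = deg(f)·deg(g), as expected for curves with no common component (the affine F_11-count falls short of the bound because intersections may lie at infinity, over extension fields, or carry multiplicity).


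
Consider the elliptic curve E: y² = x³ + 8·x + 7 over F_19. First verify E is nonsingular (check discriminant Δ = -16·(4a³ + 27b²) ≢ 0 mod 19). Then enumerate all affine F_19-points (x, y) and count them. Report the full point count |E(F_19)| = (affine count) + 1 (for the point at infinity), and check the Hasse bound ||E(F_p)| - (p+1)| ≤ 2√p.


Affine points = {(0, 8), (0, 11), (1, 4), (1, 15), (3, 1), (3, 18), (5, 1), (5, 18), (6, 9), (6, 10), (7, 8), (7, 11), (10, 2), (10, 17), (11, 1), (11, 18), (12, 8), (12, 11), (13, 3), (13, 16), (15, 5), (15, 14), (18, 6), (18, 13)}; affine count = 24; |E(F_19)| = 25.

Discriminant check: Δ ∝ 4a³ + 27b² = 4·8³ + 27·7² = 4·512 + 27·49 ≡ 8 (mod 19). Nonzero ⇒ E is nonsingular.
For each x ∈ F_19, compute rhs = x³ + 8·x + 7 mod 19, then count y ∈ F_19 with y² ≡ rhs.
  x = 0: rhs = 7, matching y values: 8, 11 (2 points).
  x = 1: rhs = 16, matching y values: 4, 15 (2 points).
  x = 2: rhs = 12, matching y values: none (0 points).
  x = 3: rhs = 1, matching y values: 1, 18 (2 points).
  x = 4: rhs = 8, matching y values: none (0 points).
  x = 5: rhs = 1, matching y values: 1, 18 (2 points).
  x = 6: rhs = 5, matching y values: 9, 10 (2 points).
  x = 7: rhs = 7, matching y values: 8, 11 (2 points).
  x = 8: rhs = 13, matching y values: none (0 points).
  x = 9: rhs = 10, matching y values: none (0 points).
  x = 10: rhs = 4, matching y values: 2, 17 (2 points).
  x = 11: rhs = 1, matching y values: 1, 18 (2 points).
  x = 12: rhs = 7, matching y values: 8, 11 (2 points).
  x = 13: rhs = 9, matching y values: 3, 16 (2 points).
  x = 14: rhs = 13, matching y values: none (0 points).
  x = 15: rhs = 6, matching y values: 5, 14 (2 points).
  x = 16: rhs = 13, matching y values: none (0 points).
  x = 17: rhs = 2, matching y values: none (0 points).
  x = 18: rhs = 17, matching y values: 6, 13 (2 points).
Total affine count: 24.
Full point count |E(F_19)| = 24 + 1 = 25.
Hasse bound: |25 − (19+1)| = |5| = 5 ≤ 2√19 ≈ 8.7178 ✓.


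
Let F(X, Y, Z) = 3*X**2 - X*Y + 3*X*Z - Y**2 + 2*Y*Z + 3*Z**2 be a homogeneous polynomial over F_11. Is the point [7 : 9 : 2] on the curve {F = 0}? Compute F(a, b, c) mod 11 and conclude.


F(7,9,2) ≡ 5 (mod 11); P is NOT on the curve.

Evaluate F(7, 9, 2) term-by-term (mod 11).
  3*X**2 ↦ 3·49·1·1 = 147
  -X*Y ↦ -1·7·9·1 = -63
  3*X*Z ↦ 3·7·1·2 = 42
  -Y**2 ↦ -1·1·81·1 = -81
  2*Y*Z ↦ 2·1·9·2 = 36
  3*Z**2 ↦ 3·1·1·4 = 12
Sum: F(7, 9, 2) = (147) + (-63) + (42) + (-81) + (36) + (12) = 93.
Reducing mod 11: 93 ≡ 5 (mod 11).
Since F(a, b, c) ≡ 5 ≠ 0 (mod 11), P does NOT lie on the curve.


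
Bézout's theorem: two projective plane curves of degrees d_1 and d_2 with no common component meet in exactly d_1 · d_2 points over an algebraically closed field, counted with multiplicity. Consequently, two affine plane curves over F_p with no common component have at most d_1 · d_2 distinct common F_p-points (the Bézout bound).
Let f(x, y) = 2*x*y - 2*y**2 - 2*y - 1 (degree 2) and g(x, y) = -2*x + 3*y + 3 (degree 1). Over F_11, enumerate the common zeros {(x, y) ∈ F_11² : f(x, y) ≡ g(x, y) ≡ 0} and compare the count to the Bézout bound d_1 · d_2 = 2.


Common zeros: {(1, 7), (6, 3)}; count = 2; Bézout bound = 2.

deg(f) = 2, deg(g) = 1, so Bézout bound = 2.
Scan x ∈ F_11. For each x, list the y ∈ F_11 with f(x, y) ≡ 0 and those with g(x, y) ≡ 0 (mod 11); the common zeros in that column are the intersection.
  x = 0: f ≡ 0 at y ∈ ∅; g ≡ 0 at y ∈ {10}; common: ∅.
  x = 1: f ≡ 0 at y ∈ {4, 7}; g ≡ 0 at y ∈ {7}; common: {7}.
  x = 2: f ≡ 0 at y ∈ ∅; g ≡ 0 at y ∈ {4}; common: ∅.
  x = 3: f ≡ 0 at y ∈ ∅; g ≡ 0 at y ∈ {1}; common: ∅.
  x = 4: f ≡ 0 at y ∈ ∅; g ≡ 0 at y ∈ {9}; common: ∅.
  x = 5: f ≡ 0 at y ∈ {5, 10}; g ≡ 0 at y ∈ {6}; common: ∅.
  x = 6: f ≡ 0 at y ∈ {2, 3}; g ≡ 0 at y ∈ {3}; common: {3}.
  x = 7: f ≡ 0 at y ∈ {8, 9}; g ≡ 0 at y ∈ {0}; common: ∅.
  x = 8: f ≡ 0 at y ∈ {1, 6}; g ≡ 0 at y ∈ {8}; common: ∅.
  x = 9: f ≡ 0 at y ∈ ∅; g ≡ 0 at y ∈ {5}; common: ∅.
  x = 10: f ≡ 0 at y ∈ ∅; g ≡ 0 at y ∈ {2}; common: ∅.
Collecting: common zeros = {(1, 7), (6, 3)}, so the count is 2.
Comparison with the Bézout bound: 2 ≤ 2 = deg(f)·deg(g), as expected for curves with no common component (the bound is attained).


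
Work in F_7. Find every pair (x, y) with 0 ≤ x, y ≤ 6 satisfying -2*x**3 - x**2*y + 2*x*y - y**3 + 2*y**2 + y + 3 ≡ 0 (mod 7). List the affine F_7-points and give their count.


Affine F_7-points: {(3, 4), (5, 5), (6, 4)}; count = 3.

For each of the 49 pairs (x, y) ∈ F_7², evaluate f(x, y) mod 7. Record the zeros.
  x = 0: [0↦3, 1↦5, 2↦5, 3↦4, 4↦3, 5↦3, 6↦5]  zeros at y ∈ ∅
  x = 1: [0↦1, 1↦4, 2↦5, 3↦5, 4↦5, 5↦6, 6↦2]  zeros at y ∈ ∅
  x = 2: [0↦1, 1↦3, 2↦3, 3↦2, 4↦1, 5↦1, 6↦3]  zeros at y ∈ ∅
  x = 3: [0↦5, 1↦4, 2↦1, 3↦4, 4↦0, 5↦4, 6↦3]  zeros at y ∈ {4}
  x = 4: [0↦1, 1↦2, 2↦1, 3↦6, 4↦4, 5↦3, 6↦4]  zeros at y ∈ ∅
  x = 5: [0↦5, 1↦6, 2↦5, 3↦3, 4↦1, 5↦0, 6↦1]  zeros at y ∈ {5}
  x = 6: [0↦5, 1↦4, 2↦1, 3↦4, 4↦0, 5↦4, 6↦3]  zeros at y ∈ {4}
Collecting zeros: affine points = {(3, 4), (5, 5), (6, 4)}.
Total count |C(F_7)_aff| = 3.


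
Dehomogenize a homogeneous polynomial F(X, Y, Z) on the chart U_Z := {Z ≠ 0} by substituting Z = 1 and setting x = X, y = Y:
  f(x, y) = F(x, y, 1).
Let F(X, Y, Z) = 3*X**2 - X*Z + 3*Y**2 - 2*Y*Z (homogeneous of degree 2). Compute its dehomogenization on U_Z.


f(x, y) = 3*x**2 - x + 3*y**2 - 2*y

On U_Z we set Z = 1. Each monomial c·X^i·Y^j·Z^k in F becomes c·x^i·y^j·1^k = c·x^i·y^j.
Substituting Z = 1: F(X, Y, 1) = 3*x**2 - x + 3*y**2 - 2*y.
Note: deg(f) ≤ deg(F) = 2; strict inequality happens when F is divisible by Z (lost terms).


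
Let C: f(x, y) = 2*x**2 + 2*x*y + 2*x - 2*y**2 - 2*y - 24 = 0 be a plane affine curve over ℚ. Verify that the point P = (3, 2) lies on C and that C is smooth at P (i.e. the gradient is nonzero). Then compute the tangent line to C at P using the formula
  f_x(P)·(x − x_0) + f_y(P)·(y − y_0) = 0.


Tangent line at P: 18*x - 4*y - 46 = 0.

Step 1: f(3, 2) = 0, so P lies on C.
Step 2: partial derivatives
  f_x(x, y) = 4*x + 2*y + 2, f_y(x, y) = 2*x - 4*y - 2.
  f_x(P) = 18, f_y(P) = -4 (gradient nonzero, so P is smooth).
Step 3: tangent line at P: 18·(x − 3) + -4·(y − 2) = 0.
Expanding: 18*x - 4*y - 46 = 0.


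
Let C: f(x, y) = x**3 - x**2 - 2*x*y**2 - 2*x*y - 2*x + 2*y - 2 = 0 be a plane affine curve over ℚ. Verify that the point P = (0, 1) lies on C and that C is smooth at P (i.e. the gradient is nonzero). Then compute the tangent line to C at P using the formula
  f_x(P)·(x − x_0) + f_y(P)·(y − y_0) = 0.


Tangent line at P: -6*x + 2*y - 2 = 0.

Step 1: f(0, 1) = 0, so P lies on C.
Step 2: partial derivatives
  f_x(x, y) = 3*x**2 - 2*x - 2*y**2 - 2*y - 2, f_y(x, y) = -4*x*y - 2*x + 2.
  f_x(P) = -6, f_y(P) = 2 (gradient nonzero, so P is smooth).
Step 3: tangent line at P: -6·(x − 0) + 2·(y − 1) = 0.
Expanding: -6*x + 2*y - 2 = 0.


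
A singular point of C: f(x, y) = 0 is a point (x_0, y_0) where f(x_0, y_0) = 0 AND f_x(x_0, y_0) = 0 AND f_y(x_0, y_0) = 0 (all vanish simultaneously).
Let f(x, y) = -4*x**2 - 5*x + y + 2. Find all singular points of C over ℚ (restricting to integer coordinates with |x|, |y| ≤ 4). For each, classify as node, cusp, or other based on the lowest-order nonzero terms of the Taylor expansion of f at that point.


No singular points in the scanned grid; C is smooth there.

Compute partial derivatives:
  f_x = -8*x - 5.
  f_y = 1.
f_y = 1 is a nonzero constant, so f_y never vanishes: no point (x, y) can satisfy f = f_x = f_y = 0. In particular no (x, y) ∈ {−4, ..., 4}² is singular; the curve is smooth.


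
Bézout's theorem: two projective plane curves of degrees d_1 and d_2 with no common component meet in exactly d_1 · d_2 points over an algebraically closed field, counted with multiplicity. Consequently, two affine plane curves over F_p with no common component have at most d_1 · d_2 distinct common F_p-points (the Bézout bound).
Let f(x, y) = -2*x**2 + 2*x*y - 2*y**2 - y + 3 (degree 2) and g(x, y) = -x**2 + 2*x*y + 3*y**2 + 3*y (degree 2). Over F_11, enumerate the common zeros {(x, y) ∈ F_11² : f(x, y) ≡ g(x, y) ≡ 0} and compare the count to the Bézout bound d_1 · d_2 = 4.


Common zeros: {(1, 5)}; count = 1; Bézout bound = 4.

deg(f) = 2, deg(g) = 2, so Bézout bound = 4.
Scan x ∈ F_11. For each x, list the y ∈ F_11 with f(x, y) ≡ 0 and those with g(x, y) ≡ 0 (mod 11); the common zeros in that column are the intersection.
  x = 0: f ≡ 0 at y ∈ {1, 4}; g ≡ 0 at y ∈ {0, 10}; common: ∅.
  x = 1: f ≡ 0 at y ∈ {1, 5}; g ≡ 0 at y ∈ {5, 8}; common: {5}.
  x = 2: f ≡ 0 at y ∈ ∅; g ≡ 0 at y ∈ {2, 3}; common: ∅.
  x = 3: f ≡ 0 at y ∈ {9, 10}; g ≡ 0 at y ∈ ∅; common: ∅.
  x = 4: f ≡ 0 at y ∈ {4, 5}; g ≡ 0 at y ∈ {3, 8}; common: ∅.
  x = 5: f ≡ 0 at y ∈ ∅; g ≡ 0 at y ∈ ∅; common: ∅.
  x = 6: f ≡ 0 at y ∈ {2, 9}; g ≡ 0 at y ∈ ∅; common: ∅.
  x = 7: f ≡ 0 at y ∈ {2, 10}; g ≡ 0 at y ∈ ∅; common: ∅.
  x = 8: f ≡ 0 at y ∈ ∅; g ≡ 0 at y ∈ ∅; common: ∅.
  x = 9: f ≡ 0 at y ∈ ∅; g ≡ 0 at y ∈ {5, 10}; common: ∅.
  x = 10: f ≡ 0 at y ∈ ∅; g ≡ 0 at y ∈ ∅; common: ∅.
Collecting: common zeros = {(1, 5)}, so the count is 1.
Comparison with the Bézout bound: 1 ≤ 4 = deg(f)·deg(g), as expected for curves with no common component (the affine F_11-count falls short of the bound because intersections may lie at infinity, over extension fields, or carry multiplicity).


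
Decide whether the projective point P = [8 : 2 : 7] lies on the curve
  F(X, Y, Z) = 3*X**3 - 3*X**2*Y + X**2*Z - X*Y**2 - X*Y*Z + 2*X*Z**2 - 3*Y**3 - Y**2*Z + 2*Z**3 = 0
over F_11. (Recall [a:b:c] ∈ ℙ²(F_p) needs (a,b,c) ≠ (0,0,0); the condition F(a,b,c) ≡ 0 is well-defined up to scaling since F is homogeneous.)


F(8,2,7) ≡ 3 (mod 11); P is NOT on the curve.

Evaluate F(8, 2, 7) term-by-term (mod 11).
  3*X**3 ↦ 3·512·1·1 = 1536
  -3*X**2*Y ↦ -3·64·2·1 = -384
  X**2*Z ↦ 1·64·1·7 = 448
  -X*Y**2 ↦ -1·8·4·1 = -32
  -X*Y*Z ↦ -1·8·2·7 = -112
  2*X*Z**2 ↦ 2·8·1·49 = 784
  -3*Y**3 ↦ -3·1·8·1 = -24
  -Y**2*Z ↦ -1·1·4·7 = -28
  2*Z**3 ↦ 2·1·1·343 = 686
Sum: F(8, 2, 7) = (1536) + (-384) + (448) + (-32) + (-112) + (784) + (-24) + (-28) + (686) = 2874.
Reducing mod 11: 2874 ≡ 3 (mod 11).
Since F(a, b, c) ≡ 3 ≠ 0 (mod 11), P does NOT lie on the curve.


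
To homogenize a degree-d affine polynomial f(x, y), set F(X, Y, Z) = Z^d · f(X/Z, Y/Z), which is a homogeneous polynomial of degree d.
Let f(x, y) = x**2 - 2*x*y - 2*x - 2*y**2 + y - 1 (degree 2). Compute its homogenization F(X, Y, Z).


F(X, Y, Z) = X**2 - 2*X*Y - 2*X*Z - 2*Y**2 + Y*Z - Z**2

deg(f) = 2.
Substitute x = X/Z, y = Y/Z into f, then multiply by Z^2.
  monomial 1·x^2·y^0 ↦ 1·X^2·Y^0·Z^0.
  monomial -2·x^1·y^1 ↦ -2·X^1·Y^1·Z^0.
  monomial -2·x^1·y^0 ↦ -2·X^1·Y^0·Z^1.
  monomial -2·x^0·y^2 ↦ -2·X^0·Y^2·Z^0.
  monomial 1·x^0·y^1 ↦ 1·X^0·Y^1·Z^1.
  monomial -1·x^0·y^0 ↦ -1·X^0·Y^0·Z^2.
Collecting: F(X, Y, Z) = X**2 - 2*X*Y - 2*X*Z - 2*Y**2 + Y*Z - Z**2.


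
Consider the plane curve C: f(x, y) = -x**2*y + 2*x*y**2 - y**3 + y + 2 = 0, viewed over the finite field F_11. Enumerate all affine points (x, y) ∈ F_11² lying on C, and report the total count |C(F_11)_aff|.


Affine F_11-points: {(0, 3), (2, 6), (6, 1), (6, 3), (6, 8), (7, 1), (9, 9), (10, 6), (10, 8)}; count = 9.

For each of the 121 pairs (x, y) ∈ F_11², evaluate f(x, y) mod 11. Record the zeros.
  x = 0: [0↦2, 1↦2, 2↦7, 3↦0, 4↦8, 5↦3, 6↦1, 7↦7, 8↦4, 9↦8, 10↦2]  zeros at y ∈ {3}
  x = 1: [0↦2, 1↦3, 2↦2, 3↦4, 4↦3, 5↦4, 6↦1, 7↦10, 8↦3, 9↦7, 10↦5]  zeros at y ∈ ∅
  x = 2: [0↦2, 1↦2, 2↦4, 3↦2, 4↦1, 5↦6, 6↦0, 7↦10, 8↦8, 9↦10, 10↦10]  zeros at y ∈ {6}
  x = 3: [0↦2, 1↦10, 2↦2, 3↦5, 4↦2, 5↦9, 6↦9, 7↦7, 8↦8, 9↦6, 10↦6]  zeros at y ∈ ∅
  x = 4: [0↦2, 1↦5, 2↦7, 3↦2, 4↦6, 5↦2, 6↦6, 7↦1, 8↦3, 9↦6, 10↦4]  zeros at y ∈ ∅
  x = 5: [0↦2, 1↦9, 2↦8, 3↦4, 4↦2, 5↦7, 6↦2, 7↦3, 8↦4, 9↦10, 10↦4]  zeros at y ∈ ∅
  x = 6: [0↦2, 1↦0, 2↦5, 3↦0, 4↦1, 5↦2, 6↦8, 7↦2, 8↦0, 9↦7, 10↦6]  zeros at y ∈ {1, 3, 8}
  x = 7: [0↦2, 1↦0, 2↦9, 3↦1, 4↦3, 5↦9, 6↦2, 7↦9, 8↦2, 9↦8, 10↦10]  zeros at y ∈ {1}
  x = 8: [0↦2, 1↦9, 2↦9, 3↦7, 4↦8, 5↦6, 6↦6, 7↦2, 8↦10, 9↦2, 10↦5]  zeros at y ∈ ∅
  x = 9: [0↦2, 1↦5, 2↦5, 3↦7, 4↦5, 5↦4, 6↦9, 7↦3, 8↦2, 9↦0, 10↦2]  zeros at y ∈ {9}
  x = 10: [0↦2, 1↦10, 2↦8, 3↦1, 4↦5, 5↦3, 6↦0, 7↦1, 8↦0, 9↦2, 10↦1]  zeros at y ∈ {6, 8}
Collecting zeros: affine points = {(0, 3), (2, 6), (6, 1), (6, 3), (6, 8), (7, 1), (9, 9), (10, 6), (10, 8)}.
Total count |C(F_11)_aff| = 9.


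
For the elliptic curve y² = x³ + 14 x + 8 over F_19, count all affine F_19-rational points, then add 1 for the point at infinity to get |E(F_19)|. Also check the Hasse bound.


Affine points = {(1, 2), (1, 17), (2, 5), (2, 14), (3, 1), (3, 18), (6, 2), (6, 17), (8, 9), (8, 10), (11, 7), (11, 12), (12, 2), (12, 17)}; affine count = 14; |E(F_19)| = 15.

Discriminant check: Δ ∝ 4a³ + 27b² = 4·14³ + 27·8² = 4·2744 + 27·64 ≡ 12 (mod 19). Nonzero ⇒ E is nonsingular.
For each x ∈ F_19, compute rhs = x³ + 14·x + 8 mod 19, then count y ∈ F_19 with y² ≡ rhs.
  x = 0: rhs = 8, matching y values: none (0 points).
  x = 1: rhs = 4, matching y values: 2, 17 (2 points).
  x = 2: rhs = 6, matching y values: 5, 14 (2 points).
  x = 3: rhs = 1, matching y values: 1, 18 (2 points).
  x = 4: rhs = 14, matching y values: none (0 points).
  x = 5: rhs = 13, matching y values: none (0 points).
  x = 6: rhs = 4, matching y values: 2, 17 (2 points).
  x = 7: rhs = 12, matching y values: none (0 points).
  x = 8: rhs = 5, matching y values: 9, 10 (2 points).
  x = 9: rhs = 8, matching y values: none (0 points).
  x = 10: rhs = 8, matching y values: none (0 points).
  x = 11: rhs = 11, matching y values: 7, 12 (2 points).
  x = 12: rhs = 4, matching y values: 2, 17 (2 points).
  x = 13: rhs = 12, matching y values: none (0 points).
  x = 14: rhs = 3, matching y values: none (0 points).
  x = 15: rhs = 2, matching y values: none (0 points).
  x = 16: rhs = 15, matching y values: none (0 points).
  x = 17: rhs = 10, matching y values: none (0 points).
  x = 18: rhs = 12, matching y values: none (0 points).
Total affine count: 14.
Full point count |E(F_19)| = 14 + 1 = 15.
Hasse bound: |15 − (19+1)| = |-5| = 5 ≤ 2√19 ≈ 8.7178 ✓.


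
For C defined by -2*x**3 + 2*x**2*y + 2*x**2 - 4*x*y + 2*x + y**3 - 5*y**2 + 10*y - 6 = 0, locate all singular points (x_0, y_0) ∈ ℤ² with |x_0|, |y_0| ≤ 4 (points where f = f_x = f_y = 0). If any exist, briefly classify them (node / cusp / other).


Singular points: {(1, 2)}; classification: cusp.

Compute partial derivatives:
  f_x = -6*x**2 + 4*x*y + 4*x - 4*y + 2.
  f_y = 2*x**2 - 4*x + 3*y**2 - 10*y + 10.
Scan x_0 ∈ {−4, ..., 4}. For each x_0, f_y(x_0, y) is a polynomial in y; find its integer roots y ∈ {−4, ..., 4}, then test f_x and f at those candidates.
  x = -4: f_y(-4, y) = 3*y**2 - 10*y + 58; no integer root y with |y| ≤ 4.
  x = -3: f_y(-3, y) = 3*y**2 - 10*y + 40; no integer root y with |y| ≤ 4.
  x = -2: f_y(-2, y) = 3*y**2 - 10*y + 26; no integer root y with |y| ≤ 4.
  x = -1: f_y(-1, y) = 3*y**2 - 10*y + 16; no integer root y with |y| ≤ 4.
  x = 0: f_y(0, y) = 3*y**2 - 10*y + 10; no integer root y with |y| ≤ 4.
  x = 1: f_y(1, y) = 3*y**2 - 10*y + 8; vanishes at y ∈ {2}. (1, 2): f_x = 0, f = 0 — SINGULAR.
  x = 2: f_y(2, y) = 3*y**2 - 10*y + 10; no integer root y with |y| ≤ 4.
  x = 3: f_y(3, y) = 3*y**2 - 10*y + 16; no integer root y with |y| ≤ 4.
  x = 4: f_y(4, y) = 3*y**2 - 10*y + 26; no integer root y with |y| ≤ 4.
Only singular point on the grid: (1, 2).
Classify: substitute x = 1 + u, y = 2 + v and expand: f = -2*u**3 + 2*u**2*v + v**3 + v**2.
No constant or linear terms (consistent with a singular point). Quadratic part: v**2. Cubic part: -2*u**3 + 2*u**2*v + v**3.
The quadratic part v**2 is a perfect square, so there is a single (double) tangent line v = 0, i.e. y = 2. Restricting the cubic part to that line (v = 0) leaves -2*u**3 ≠ 0, so f is not divisible by v and the branch is v² ≈ 2*u**3 to lowest order — this is a cusp.
Classification: cusp.


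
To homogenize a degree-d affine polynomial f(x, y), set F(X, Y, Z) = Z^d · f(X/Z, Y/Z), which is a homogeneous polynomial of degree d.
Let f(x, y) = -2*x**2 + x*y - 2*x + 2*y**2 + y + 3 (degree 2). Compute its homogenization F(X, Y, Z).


F(X, Y, Z) = -2*X**2 + X*Y - 2*X*Z + 2*Y**2 + Y*Z + 3*Z**2

deg(f) = 2.
Substitute x = X/Z, y = Y/Z into f, then multiply by Z^2.
  monomial -2·x^2·y^0 ↦ -2·X^2·Y^0·Z^0.
  monomial 1·x^1·y^1 ↦ 1·X^1·Y^1·Z^0.
  monomial -2·x^1·y^0 ↦ -2·X^1·Y^0·Z^1.
  monomial 2·x^0·y^2 ↦ 2·X^0·Y^2·Z^0.
  monomial 1·x^0·y^1 ↦ 1·X^0·Y^1·Z^1.
  monomial 3·x^0·y^0 ↦ 3·X^0·Y^0·Z^2.
Collecting: F(X, Y, Z) = -2*X**2 + X*Y - 2*X*Z + 2*Y**2 + Y*Z + 3*Z**2.


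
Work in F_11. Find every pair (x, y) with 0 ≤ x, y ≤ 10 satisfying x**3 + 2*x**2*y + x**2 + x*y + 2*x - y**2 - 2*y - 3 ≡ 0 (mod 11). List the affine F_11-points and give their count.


Affine F_11-points: {(0, 2), (0, 7), (1, 4), (1, 8), (3, 4), (4, 6), (5, 1), (5, 8), (6, 5), (7, 2), (9, 0), (9, 4), (10, 2), (10, 8)}; count = 14.

For each of the 121 pairs (x, y) ∈ F_11², evaluate f(x, y) mod 11. Record the zeros.
  x = 0: [0↦8, 1↦5, 2↦0, 3↦4, 4↦6, 5↦6, 6↦4, 7↦0, 8↦5, 9↦8, 10↦9]  zeros at y ∈ {2, 7}
  x = 1: [0↦1, 1↦1, 2↦10, 3↦6, 4↦0, 5↦3, 6↦4, 7↦3, 8↦0, 9↦6, 10↦10]  zeros at y ∈ {4, 8}
  x = 2: [0↦2, 1↦9, 2↦3, 3↦6, 4↦7, 5↦6, 6↦3, 7↦9, 8↦2, 9↦4, 10↦4]  zeros at y ∈ ∅
  x = 3: [0↦6, 1↦2, 2↦7, 3↦10, 4↦0, 5↦10, 6↦7, 7↦2, 8↦6, 9↦8, 10↦8]  zeros at y ∈ {4}
  x = 4: [0↦8, 1↦8, 2↦6, 3↦2, 4↦7, 5↦10, 6↦0, 7↦10, 8↦7, 9↦2, 10↦6]  zeros at y ∈ {6}
  x = 5: [0↦3, 1↦0, 2↦6, 3↦10, 4↦1, 5↦1, 6↦10, 7↦6, 8↦0, 9↦3, 10↦4]  zeros at y ∈ {1, 8}
  x = 6: [0↦8, 1↦6, 2↦2, 3↦7, 4↦10, 5↦0, 6↦10, 7↦7, 8↦2, 9↦6, 10↦8]  zeros at y ∈ {5}
  x = 7: [0↦7, 1↦10, 2↦0, 3↦10, 4↦7, 5↦2, 6↦6, 7↦8, 8↦8, 9↦6, 10↦2]  zeros at y ∈ {2}
  x = 8: [0↦6, 1↦7, 2↦6, 3↦3, 4↦9, 5↦2, 6↦4, 7↦4, 8↦2, 9↦9, 10↦3]  zeros at y ∈ ∅
  x = 9: [0↦0, 1↦3, 2↦4, 3↦3, 4↦0, 5↦6, 6↦10, 7↦1, 8↦1, 9↦10, 10↦6]  zeros at y ∈ {0, 4}
  x = 10: [0↦6, 1↦4, 2↦0, 3↦5, 4↦8, 5↦9, 6↦8, 7↦5, 8↦0, 9↦4, 10↦6]  zeros at y ∈ {2, 8}
Collecting zeros: affine points = {(0, 2), (0, 7), (1, 4), (1, 8), (3, 4), (4, 6), (5, 1), (5, 8), (6, 5), (7, 2), (9, 0), (9, 4), (10, 2), (10, 8)}.
Total count |C(F_11)_aff| = 14.
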